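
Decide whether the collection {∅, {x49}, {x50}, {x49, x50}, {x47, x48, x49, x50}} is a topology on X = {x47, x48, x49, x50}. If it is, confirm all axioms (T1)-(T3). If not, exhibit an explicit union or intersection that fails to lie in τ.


τ IS a topology on X.

Axiom (T1): ∅ ∈ τ? Yes; X ∈ τ? Yes.
Axiom (T2/T3): check pairwise unions and intersections of members of τ.
All pairwise intersections and unions checked — each lies in τ. Therefore τ satisfies (T1), (T2), (T3): it IS a topology on X.


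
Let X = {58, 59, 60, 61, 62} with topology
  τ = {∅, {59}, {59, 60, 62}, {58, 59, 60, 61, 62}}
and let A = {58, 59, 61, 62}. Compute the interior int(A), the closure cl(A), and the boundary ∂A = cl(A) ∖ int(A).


int(A) = {59}, cl(A) = {58, 59, 60, 61, 62}, ∂A = {58, 60, 61, 62}.

Closed sets in (X, τ) are complements of opens:
  closed(X, τ) = {∅, {58, 61}, {58, 60, 61, 62}, {58, 59, 60, 61, 62}}.
int(A) = ⋃ {U ∈ τ : U ⊆ A}. Opens contained in A: ∅, {59}.
Taking the union of these: int(A) = {59}.
cl(A) = ⋂ {C closed : A ⊆ C}. Closed sets containing A: {58, 59, 60, 61, 62}.
Intersecting these: cl(A) = {58, 59, 60, 61, 62}.
∂A = cl(A) ∖ int(A) = {58, 59, 60, 61, 62} ∖ {59} = {58, 60, 61, 62}.


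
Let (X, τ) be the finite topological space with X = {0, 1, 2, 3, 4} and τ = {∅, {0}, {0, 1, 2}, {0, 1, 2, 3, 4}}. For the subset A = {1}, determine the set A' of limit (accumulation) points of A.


A' = {2, 3, 4}

For each x ∈ X, list the open sets U ∈ τ with x ∈ U, then check whether U ∩ (A ∖ {x}) ≠ ∅ for every such U.
  x = 0: open {0} ∋ x has {0} ∩ (A ∖ {0}) = ∅, so x is NOT a limit point.
  x = 1: open {0, 1, 2} ∋ x has {0, 1, 2} ∩ (A ∖ {1}) = ∅, so x is NOT a limit point.
  x = 2: opens ∋ x are {0, 1, 2}, {0, 1, 2, 3, 4}; each meets A ∖ {2}, so x IS a limit point.
  x = 3: opens ∋ x are {0, 1, 2, 3, 4}; each meets A ∖ {3}, so x IS a limit point.
  x = 4: opens ∋ x are {0, 1, 2, 3, 4}; each meets A ∖ {4}, so x IS a limit point.
Collecting: A' = {2, 3, 4}.


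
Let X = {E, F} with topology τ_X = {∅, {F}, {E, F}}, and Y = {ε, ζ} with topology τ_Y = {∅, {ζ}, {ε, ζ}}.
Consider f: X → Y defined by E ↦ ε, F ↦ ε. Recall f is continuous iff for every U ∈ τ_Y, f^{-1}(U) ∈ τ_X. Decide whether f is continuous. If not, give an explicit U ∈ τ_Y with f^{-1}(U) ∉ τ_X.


f IS continuous.

Compute f^{-1}(U) for each U ∈ τ_Y:
  U = ∅: f^{-1}(U) = ∅ ∈ τ_X ✓.
  U = {ζ}: f^{-1}(U) = ∅ ∈ τ_X ✓.
  U = {ε, ζ}: f^{-1}(U) = {E, F} ∈ τ_X ✓.
Every preimage lies in τ_X, so f IS continuous.


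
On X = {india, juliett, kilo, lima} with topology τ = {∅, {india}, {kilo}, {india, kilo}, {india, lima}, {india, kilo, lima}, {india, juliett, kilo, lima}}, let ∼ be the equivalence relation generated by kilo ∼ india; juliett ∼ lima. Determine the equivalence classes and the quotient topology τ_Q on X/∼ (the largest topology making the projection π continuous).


X/∼ = {[india=kilo], [juliett=lima]}; |τ_Q| = 3.

Equivalence classes: [india=kilo], [juliett=lima].
Quotient map π: X → X/∼ sends india ↦ [india=kilo], juliett ↦ [juliett=lima], kilo ↦ [india=kilo], lima ↦ [juliett=lima].
For each subset V ⊆ X/∼, compute π^{-1}(V) ⊆ X and check whether π^{-1}(V) ∈ τ. V is open in τ_Q iff π^{-1}(V) ∈ τ.
  V = {}: π^{-1}(V) = ∅ ∈ τ ✓.
  V = {[india=kilo]}: π^{-1}(V) = {india, kilo} ∈ τ ✓.
  V = {[juliett=lima]}: π^{-1}(V) = {juliett, lima} ∉ τ ✗.
  V = {[india=kilo], [juliett=lima]}: π^{-1}(V) = {india, juliett, kilo, lima} ∈ τ ✓.
Open sets in the quotient: τ_Q = {{}, {[india=kilo]}, {[india=kilo], [juliett=lima]}} (3 elements).


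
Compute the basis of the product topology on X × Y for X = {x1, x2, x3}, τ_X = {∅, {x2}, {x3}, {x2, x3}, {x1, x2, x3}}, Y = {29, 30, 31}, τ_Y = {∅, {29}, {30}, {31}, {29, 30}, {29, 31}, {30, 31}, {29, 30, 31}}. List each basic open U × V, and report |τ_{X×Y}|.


Basis B = {∅ × ∅, {x2} × {29}, {x2} × {30}, {x2} × {31}, {x3} × {29}, {x3} × {30}, {x3} × {31}, {x2} × {29, 30}, {x2} × {29, 31}, {x2, x3} × {29}, {x2} × {30, 31}, {x2, x3} × {30}, {x2, x3} × {31}, {x3} × {29, 30}, {x3} × {29, 31}, {x3} × {30, 31}, {x1, x2, x3} × {29}, {x1, x2, x3} × {30}, {x1, x2, x3} × {31}, {x2} × {29, 30, 31}, {x3} × {29, 30, 31}, {x2, x3} × {29, 30}, {x2, x3} × {29, 31}, {x2, x3} × {30, 31}, {x1, x2, x3} × {29, 30}, {x1, x2, x3} × {29, 31}, {x1, x2, x3} × {30, 31}, {x2, x3} × {29, 30, 31}, {x1, x2, x3} × {29, 30, 31}}; |τ_{X×Y}| = 125.

Enumerate products U × V with U ∈ τ_X, V ∈ τ_Y (deduplicated):
  ∅ × ∅ = {} (∅)
  {x2} × {29} = {(x2,29)}
  {x2} × {30} = {(x2,30)}
  {x2} × {31} = {(x2,31)}
  {x3} × {29} = {(x3,29)}
  {x3} × {30} = {(x3,30)}
  {x3} × {31} = {(x3,31)}
  {x2} × {29, 30} = {(x2,29), (x2,30)}
  {x2} × {29, 31} = {(x2,29), (x2,31)}
  {x2, x3} × {29} = {(x2,29), (x3,29)}
  {x2} × {30, 31} = {(x2,30), (x2,31)}
  {x2, x3} × {30} = {(x2,30), (x3,30)}
  {x2, x3} × {31} = {(x2,31), (x3,31)}
  {x3} × {29, 30} = {(x3,29), (x3,30)}
  {x3} × {29, 31} = {(x3,29), (x3,31)}
  {x3} × {30, 31} = {(x3,30), (x3,31)}
  {x1, x2, x3} × {29} = {(x1,29), (x2,29), (x3,29)}
  {x1, x2, x3} × {30} = {(x1,30), (x2,30), (x3,30)}
  {x1, x2, x3} × {31} = {(x1,31), (x2,31), (x3,31)}
  {x2} × {29, 30, 31} = {(x2,29), (x2,30), (x2,31)}
  {x3} × {29, 30, 31} = {(x3,29), (x3,30), (x3,31)}
  {x2, x3} × {29, 30} = {(x2,29), (x2,30), (x3,29), (x3,30)}
  {x2, x3} × {29, 31} = {(x2,29), (x2,31), (x3,29), (x3,31)}
  {x2, x3} × {30, 31} = {(x2,30), (x2,31), (x3,30), (x3,31)}
  {x1, x2, x3} × {29, 30} = {(x1,29), (x1,30), (x2,29), (x2,30), (x3,29), (x3,30)}
  {x1, x2, x3} × {29, 31} = {(x1,29), (x1,31), (x2,29), (x2,31), (x3,29), (x3,31)}
  {x1, x2, x3} × {30, 31} = {(x1,30), (x1,31), (x2,30), (x2,31), (x3,30), (x3,31)}
  {x2, x3} × {29, 30, 31} = {(x2,29), (x2,30), (x2,31), (x3,29), (x3,30), (x3,31)}
  {x1, x2, x3} × {29, 30, 31} = {(x1,29), (x1,30), (x1,31), (x2,29), (x2,30), (x2,31), (x3,29), (x3,30), (x3,31)}
These 29 distinct sets form the basis B.
Close under arbitrary unions to get τ_{X×Y}; counting gives |τ_{X×Y}| = 125.


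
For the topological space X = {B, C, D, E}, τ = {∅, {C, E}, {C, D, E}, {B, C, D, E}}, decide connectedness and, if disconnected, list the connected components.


(X, τ) is connected.

Find clopen sets (U ∈ τ with X ∖ U ∈ τ):
  U = ∅, X ∖ U = {B, C, D, E} — both open, so U is clopen.
  U = {B, C, D, E}, X ∖ U = ∅ — both open, so U is clopen.
Only trivial clopens (∅ and X) exist, so (X, τ) is connected.
Compute connected components by grouping points that agree on all clopens:
  component: {B, C, D, E}


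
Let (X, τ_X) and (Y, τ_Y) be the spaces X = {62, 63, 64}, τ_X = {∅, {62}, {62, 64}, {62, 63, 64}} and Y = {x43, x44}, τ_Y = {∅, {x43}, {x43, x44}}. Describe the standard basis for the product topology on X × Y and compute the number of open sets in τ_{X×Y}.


Basis B = {∅ × ∅, {62} × {x43}, {62} × {x43, x44}, {62, 64} × {x43}, {62, 63, 64} × {x43}, {62, 64} × {x43, x44}, {62, 63, 64} × {x43, x44}}; |τ_{X×Y}| = 10.

Enumerate products U × V with U ∈ τ_X, V ∈ τ_Y (deduplicated):
  ∅ × ∅ = {} (∅)
  {62} × {x43} = {(62,x43)}
  {62} × {x43, x44} = {(62,x43), (62,x44)}
  {62, 64} × {x43} = {(62,x43), (64,x43)}
  {62, 63, 64} × {x43} = {(62,x43), (63,x43), (64,x43)}
  {62, 64} × {x43, x44} = {(62,x43), (62,x44), (64,x43), (64,x44)}
  {62, 63, 64} × {x43, x44} = {(62,x43), (62,x44), (63,x43), (63,x44), (64,x43), (64,x44)}
These 7 distinct sets form the basis B.
Close under arbitrary unions to get τ_{X×Y}; counting gives |τ_{X×Y}| = 10.


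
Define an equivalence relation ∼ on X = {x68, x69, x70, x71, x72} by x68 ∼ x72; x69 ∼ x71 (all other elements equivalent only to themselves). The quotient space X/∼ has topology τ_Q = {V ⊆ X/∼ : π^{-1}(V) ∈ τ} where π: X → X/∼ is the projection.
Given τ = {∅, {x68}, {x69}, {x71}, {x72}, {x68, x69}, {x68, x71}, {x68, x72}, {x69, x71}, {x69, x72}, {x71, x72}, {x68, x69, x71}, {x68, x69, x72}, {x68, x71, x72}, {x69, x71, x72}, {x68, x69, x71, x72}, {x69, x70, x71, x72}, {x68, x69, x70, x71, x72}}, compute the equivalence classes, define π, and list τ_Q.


X/∼ = {[x68=x72], [x69=x71], [x70]}; |τ_Q| = 5.

Equivalence classes: [x68=x72], [x69=x71], [x70].
Quotient map π: X → X/∼ sends x68 ↦ [x68=x72], x69 ↦ [x69=x71], x70 ↦ [x70], x71 ↦ [x69=x71], x72 ↦ [x68=x72].
For each subset V ⊆ X/∼, compute π^{-1}(V) ⊆ X and check whether π^{-1}(V) ∈ τ. V is open in τ_Q iff π^{-1}(V) ∈ τ.
  V = {}: π^{-1}(V) = ∅ ∈ τ ✓.
  V = {[x68=x72]}: π^{-1}(V) = {x68, x72} ∈ τ ✓.
  V = {[x69=x71]}: π^{-1}(V) = {x69, x71} ∈ τ ✓.
  V = {[x68=x72], [x69=x71]}: π^{-1}(V) = {x68, x69, x71, x72} ∈ τ ✓.
  V = {[x70]}: π^{-1}(V) = {x70} ∉ τ ✗.
  V = {[x68=x72], [x70]}: π^{-1}(V) = {x68, x70, x72} ∉ τ ✗.
  V = {[x69=x71], [x70]}: π^{-1}(V) = {x69, x70, x71} ∉ τ ✗.
  V = {[x68=x72], [x69=x71], [x70]}: π^{-1}(V) = {x68, x69, x70, x71, x72} ∈ τ ✓.
Open sets in the quotient: τ_Q = {{}, {[x68=x72]}, {[x69=x71]}, {[x68=x72], [x69=x71]}, {[x68=x72], [x69=x71], [x70]}} (5 elements).


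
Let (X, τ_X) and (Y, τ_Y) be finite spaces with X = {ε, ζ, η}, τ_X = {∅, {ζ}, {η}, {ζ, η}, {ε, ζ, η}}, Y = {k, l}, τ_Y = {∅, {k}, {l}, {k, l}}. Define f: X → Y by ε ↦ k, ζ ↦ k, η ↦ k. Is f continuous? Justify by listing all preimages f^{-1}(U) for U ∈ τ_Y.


f IS continuous.

Compute f^{-1}(U) for each U ∈ τ_Y:
  U = ∅: f^{-1}(U) = ∅ ∈ τ_X ✓.
  U = {k}: f^{-1}(U) = {ε, ζ, η} ∈ τ_X ✓.
  U = {l}: f^{-1}(U) = ∅ ∈ τ_X ✓.
  U = {k, l}: f^{-1}(U) = {ε, ζ, η} ∈ τ_X ✓.
Every preimage lies in τ_X, so f IS continuous.


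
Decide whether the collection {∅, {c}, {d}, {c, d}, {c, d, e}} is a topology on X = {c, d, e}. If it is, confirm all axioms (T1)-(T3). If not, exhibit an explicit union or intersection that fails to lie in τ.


τ IS a topology on X.

Axiom (T1): ∅ ∈ τ? Yes; X ∈ τ? Yes.
Axiom (T2/T3): check pairwise unions and intersections of members of τ.
All pairwise intersections and unions checked — each lies in τ. Therefore τ satisfies (T1), (T2), (T3): it IS a topology on X.


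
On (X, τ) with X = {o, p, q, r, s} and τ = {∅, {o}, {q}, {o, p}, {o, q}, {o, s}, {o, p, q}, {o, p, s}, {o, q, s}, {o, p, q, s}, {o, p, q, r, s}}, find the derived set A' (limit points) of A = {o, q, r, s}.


A' = {p, r, s}

For each x ∈ X, list the open sets U ∈ τ with x ∈ U, then check whether U ∩ (A ∖ {x}) ≠ ∅ for every such U.
  x = o: open {o} ∋ x has {o} ∩ (A ∖ {o}) = ∅, so x is NOT a limit point.
  x = p: opens ∋ x are {o, p}, {o, p, q}, {o, p, s}, {o, p, q, s}, {o, p, q, r, s}; each meets A ∖ {p}, so x IS a limit point.
  x = q: open {q} ∋ x has {q} ∩ (A ∖ {q}) = ∅, so x is NOT a limit point.
  x = r: opens ∋ x are {o, p, q, r, s}; each meets A ∖ {r}, so x IS a limit point.
  x = s: opens ∋ x are {o, s}, {o, p, s}, {o, q, s}, {o, p, q, s}, {o, p, q, r, s}; each meets A ∖ {s}, so x IS a limit point.
Collecting: A' = {p, r, s}.


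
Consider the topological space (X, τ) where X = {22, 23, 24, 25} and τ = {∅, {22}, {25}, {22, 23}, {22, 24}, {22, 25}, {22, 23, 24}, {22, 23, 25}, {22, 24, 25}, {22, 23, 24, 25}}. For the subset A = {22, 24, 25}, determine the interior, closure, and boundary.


int(A) = {22, 24, 25}, cl(A) = {22, 23, 24, 25}, ∂A = {23}.

Closed sets in (X, τ) are complements of opens:
  closed(X, τ) = {∅, {23}, {24}, {25}, {23, 24}, {23, 25}, {24, 25}, {22, 23, 24}, {23, 24, 25}, {22, 23, 24, 25}}.
int(A) = ⋃ {U ∈ τ : U ⊆ A}. Opens contained in A: ∅, {22}, {25}, {22, 24}, {22, 25}, {22, 24, 25}.
Taking the union of these: int(A) = {22, 24, 25}.
cl(A) = ⋂ {C closed : A ⊆ C}. Closed sets containing A: {22, 23, 24, 25}.
Intersecting these: cl(A) = {22, 23, 24, 25}.
∂A = cl(A) ∖ int(A) = {22, 23, 24, 25} ∖ {22, 24, 25} = {23}.


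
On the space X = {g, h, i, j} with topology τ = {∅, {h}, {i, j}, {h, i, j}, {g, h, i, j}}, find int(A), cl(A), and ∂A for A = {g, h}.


int(A) = {h}, cl(A) = {g, h}, ∂A = {g}.

Closed sets in (X, τ) are complements of opens:
  closed(X, τ) = {∅, {g}, {g, h}, {g, i, j}, {g, h, i, j}}.
int(A) = ⋃ {U ∈ τ : U ⊆ A}. Opens contained in A: ∅, {h}.
Taking the union of these: int(A) = {h}.
cl(A) = ⋂ {C closed : A ⊆ C}. Closed sets containing A: {g, h}, {g, h, i, j}.
Intersecting these: cl(A) = {g, h}.
∂A = cl(A) ∖ int(A) = {g, h} ∖ {h} = {g}.


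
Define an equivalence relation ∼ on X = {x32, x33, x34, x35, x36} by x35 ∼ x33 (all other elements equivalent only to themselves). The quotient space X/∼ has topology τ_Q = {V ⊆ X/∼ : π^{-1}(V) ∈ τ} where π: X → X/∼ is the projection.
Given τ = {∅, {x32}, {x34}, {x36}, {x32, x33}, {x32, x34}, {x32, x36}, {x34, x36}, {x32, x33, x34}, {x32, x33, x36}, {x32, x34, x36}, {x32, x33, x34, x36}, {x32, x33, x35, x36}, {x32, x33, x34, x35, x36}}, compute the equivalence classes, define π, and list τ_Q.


X/∼ = {[x32], [x33=x35], [x34], [x36]}; |τ_Q| = 10.

Equivalence classes: [x32], [x33=x35], [x34], [x36].
Quotient map π: X → X/∼ sends x32 ↦ [x32], x33 ↦ [x33=x35], x34 ↦ [x34], x35 ↦ [x33=x35], x36 ↦ [x36].
For each subset V ⊆ X/∼, compute π^{-1}(V) ⊆ X and check whether π^{-1}(V) ∈ τ. V is open in τ_Q iff π^{-1}(V) ∈ τ.
  V = {}: π^{-1}(V) = ∅ ∈ τ ✓.
  V = {[x32]}: π^{-1}(V) = {x32} ∈ τ ✓.
  V = {[x33=x35]}: π^{-1}(V) = {x33, x35} ∉ τ ✗.
  V = {[x32], [x33=x35]}: π^{-1}(V) = {x32, x33, x35} ∉ τ ✗.
  V = {[x34]}: π^{-1}(V) = {x34} ∈ τ ✓.
  V = {[x32], [x34]}: π^{-1}(V) = {x32, x34} ∈ τ ✓.
  V = {[x33=x35], [x34]}: π^{-1}(V) = {x33, x34, x35} ∉ τ ✗.
  V = {[x32], [x33=x35], [x34]}: π^{-1}(V) = {x32, x33, x34, x35} ∉ τ ✗.
  V = {[x36]}: π^{-1}(V) = {x36} ∈ τ ✓.
  V = {[x32], [x36]}: π^{-1}(V) = {x32, x36} ∈ τ ✓.
  V = {[x33=x35], [x36]}: π^{-1}(V) = {x33, x35, x36} ∉ τ ✗.
  V = {[x32], [x33=x35], [x36]}: π^{-1}(V) = {x32, x33, x35, x36} ∈ τ ✓.
  V = {[x34], [x36]}: π^{-1}(V) = {x34, x36} ∈ τ ✓.
  V = {[x32], [x34], [x36]}: π^{-1}(V) = {x32, x34, x36} ∈ τ ✓.
  V = {[x33=x35], [x34], [x36]}: π^{-1}(V) = {x33, x34, x35, x36} ∉ τ ✗.
  V = {[x32], [x33=x35], [x34], [x36]}: π^{-1}(V) = {x32, x33, x34, x35, x36} ∈ τ ✓.
Open sets in the quotient: τ_Q = {{}, {[x32]}, {[x34]}, {[x32], [x34]}, {[x36]}, {[x32], [x36]}, {[x32], [x33=x35], [x36]}, {[x34], [x36]}, {[x32], [x34], [x36]}, {[x32], [x33=x35], [x34], [x36]}} (10 elements).


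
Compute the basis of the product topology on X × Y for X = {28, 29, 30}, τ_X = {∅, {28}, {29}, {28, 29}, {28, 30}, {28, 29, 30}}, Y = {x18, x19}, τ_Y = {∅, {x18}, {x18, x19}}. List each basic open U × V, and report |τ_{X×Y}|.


Basis B = {∅ × ∅, {28} × {x18}, {29} × {x18}, {28} × {x18, x19}, {28, 29} × {x18}, {28, 30} × {x18}, {29} × {x18, x19}, {28, 29, 30} × {x18}, {28, 29} × {x18, x19}, {28, 30} × {x18, x19}, {28, 29, 30} × {x18, x19}}; |τ_{X×Y}| = 18.

Enumerate products U × V with U ∈ τ_X, V ∈ τ_Y (deduplicated):
  ∅ × ∅ = {} (∅)
  {28} × {x18} = {(28,x18)}
  {29} × {x18} = {(29,x18)}
  {28} × {x18, x19} = {(28,x18), (28,x19)}
  {28, 29} × {x18} = {(28,x18), (29,x18)}
  {28, 30} × {x18} = {(28,x18), (30,x18)}
  {29} × {x18, x19} = {(29,x18), (29,x19)}
  {28, 29, 30} × {x18} = {(28,x18), (29,x18), (30,x18)}
  {28, 29} × {x18, x19} = {(28,x18), (28,x19), (29,x18), (29,x19)}
  {28, 30} × {x18, x19} = {(28,x18), (28,x19), (30,x18), (30,x19)}
  {28, 29, 30} × {x18, x19} = {(28,x18), (28,x19), (29,x18), (29,x19), (30,x18), (30,x19)}
These 11 distinct sets form the basis B.
Close under arbitrary unions to get τ_{X×Y}; counting gives |τ_{X×Y}| = 18.


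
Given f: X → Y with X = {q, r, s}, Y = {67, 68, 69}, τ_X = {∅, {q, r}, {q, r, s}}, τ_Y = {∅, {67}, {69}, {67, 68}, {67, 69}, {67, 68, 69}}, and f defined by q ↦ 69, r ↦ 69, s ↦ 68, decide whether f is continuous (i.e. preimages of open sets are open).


f is NOT continuous.

Compute f^{-1}(U) for each U ∈ τ_Y:
  U = ∅: f^{-1}(U) = ∅ ∈ τ_X ✓.
  U = {67}: f^{-1}(U) = ∅ ∈ τ_X ✓.
  U = {69}: f^{-1}(U) = {q, r} ∈ τ_X ✓.
  U = {67, 68}: f^{-1}(U) = {s} ∉ τ_X ✗.
  U = {67, 69}: f^{-1}(U) = {q, r} ∈ τ_X ✓.
  U = {67, 68, 69}: f^{-1}(U) = {q, r, s} ∈ τ_X ✓.
Found U = {67, 68} with f^{-1}(U) = {s} not in τ_X. Therefore f is NOT continuous.


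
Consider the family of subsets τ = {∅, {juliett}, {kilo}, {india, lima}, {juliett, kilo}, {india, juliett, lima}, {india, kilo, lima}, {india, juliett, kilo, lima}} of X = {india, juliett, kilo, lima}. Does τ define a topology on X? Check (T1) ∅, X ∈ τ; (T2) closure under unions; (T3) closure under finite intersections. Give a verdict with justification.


τ IS a topology on X.

Axiom (T1): ∅ ∈ τ? Yes; X ∈ τ? Yes.
Axiom (T2/T3): check pairwise unions and intersections of members of τ.
All pairwise intersections and unions checked — each lies in τ. Therefore τ satisfies (T1), (T2), (T3): it IS a topology on X.


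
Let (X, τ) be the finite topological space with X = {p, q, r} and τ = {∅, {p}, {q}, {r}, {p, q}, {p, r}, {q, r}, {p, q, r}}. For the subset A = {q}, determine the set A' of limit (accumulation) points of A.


A' = ∅

For each x ∈ X, list the open sets U ∈ τ with x ∈ U, then check whether U ∩ (A ∖ {x}) ≠ ∅ for every such U.
  x = p: open {p} ∋ x has {p} ∩ (A ∖ {p}) = ∅, so x is NOT a limit point.
  x = q: open {q} ∋ x has {q} ∩ (A ∖ {q}) = ∅, so x is NOT a limit point.
  x = r: open {r} ∋ x has {r} ∩ (A ∖ {r}) = ∅, so x is NOT a limit point.
Collecting: A' = ∅.


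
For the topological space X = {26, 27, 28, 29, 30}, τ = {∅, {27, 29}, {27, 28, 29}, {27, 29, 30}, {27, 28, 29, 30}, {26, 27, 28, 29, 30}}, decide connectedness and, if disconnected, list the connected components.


(X, τ) is connected.

Find clopen sets (U ∈ τ with X ∖ U ∈ τ):
  U = ∅, X ∖ U = {26, 27, 28, 29, 30} — both open, so U is clopen.
  U = {26, 27, 28, 29, 30}, X ∖ U = ∅ — both open, so U is clopen.
Only trivial clopens (∅ and X) exist, so (X, τ) is connected.
Compute connected components by grouping points that agree on all clopens:
  component: {26, 27, 28, 29, 30}


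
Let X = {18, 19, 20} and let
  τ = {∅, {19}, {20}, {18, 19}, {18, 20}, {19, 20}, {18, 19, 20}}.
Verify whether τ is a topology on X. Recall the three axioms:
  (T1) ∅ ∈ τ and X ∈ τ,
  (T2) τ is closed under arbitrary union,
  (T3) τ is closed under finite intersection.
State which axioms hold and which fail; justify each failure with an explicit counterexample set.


τ is NOT a topology on X.

Axiom (T1): ∅ ∈ τ? Yes; X ∈ τ? Yes.
Axiom (T2/T3): check pairwise unions and intersections of members of τ.
Counterexample for (T3): {18, 19} ∩ {18, 20} = {18} ∉ τ. Therefore τ is NOT a topology.


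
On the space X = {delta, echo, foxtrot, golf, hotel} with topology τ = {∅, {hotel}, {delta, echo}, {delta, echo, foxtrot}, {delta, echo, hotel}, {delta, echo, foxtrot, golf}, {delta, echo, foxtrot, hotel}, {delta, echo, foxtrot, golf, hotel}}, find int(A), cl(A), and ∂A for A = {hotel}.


int(A) = {hotel}, cl(A) = {hotel}, ∂A = ∅.

Closed sets in (X, τ) are complements of opens:
  closed(X, τ) = {∅, {golf}, {hotel}, {foxtrot, golf}, {golf, hotel}, {foxtrot, golf, hotel}, {delta, echo, foxtrot, golf}, {delta, echo, foxtrot, golf, hotel}}.
int(A) = ⋃ {U ∈ τ : U ⊆ A}. Opens contained in A: ∅, {hotel}.
Taking the union of these: int(A) = {hotel}.
cl(A) = ⋂ {C closed : A ⊆ C}. Closed sets containing A: {hotel}, {golf, hotel}, {foxtrot, golf, hotel}, {delta, echo, foxtrot, golf, hotel}.
Intersecting these: cl(A) = {hotel}.
∂A = cl(A) ∖ int(A) = {hotel} ∖ {hotel} = ∅.


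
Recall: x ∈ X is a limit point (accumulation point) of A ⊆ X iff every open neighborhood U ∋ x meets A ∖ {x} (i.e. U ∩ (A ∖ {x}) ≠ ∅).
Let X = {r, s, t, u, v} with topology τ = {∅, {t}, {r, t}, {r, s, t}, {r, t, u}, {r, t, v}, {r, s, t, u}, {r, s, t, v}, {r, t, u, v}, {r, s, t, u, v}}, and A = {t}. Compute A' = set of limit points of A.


A' = {r, s, u, v}

For each x ∈ X, list the open sets U ∈ τ with x ∈ U, then check whether U ∩ (A ∖ {x}) ≠ ∅ for every such U.
  x = r: opens ∋ x are {r, t}, {r, s, t}, {r, t, u}, {r, t, v}, {r, s, t, u}, {r, s, t, v}, {r, t, u, v}, {r, s, t, u, v}; each meets A ∖ {r}, so x IS a limit point.
  x = s: opens ∋ x are {r, s, t}, {r, s, t, u}, {r, s, t, v}, {r, s, t, u, v}; each meets A ∖ {s}, so x IS a limit point.
  x = t: open {t} ∋ x has {t} ∩ (A ∖ {t}) = ∅, so x is NOT a limit point.
  x = u: opens ∋ x are {r, t, u}, {r, s, t, u}, {r, t, u, v}, {r, s, t, u, v}; each meets A ∖ {u}, so x IS a limit point.
  x = v: opens ∋ x are {r, t, v}, {r, s, t, v}, {r, t, u, v}, {r, s, t, u, v}; each meets A ∖ {v}, so x IS a limit point.
Collecting: A' = {r, s, u, v}.


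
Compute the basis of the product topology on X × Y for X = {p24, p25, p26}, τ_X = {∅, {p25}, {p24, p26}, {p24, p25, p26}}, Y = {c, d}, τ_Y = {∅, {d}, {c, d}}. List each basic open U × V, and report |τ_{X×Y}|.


Basis B = {∅ × ∅, {p25} × {d}, {p24, p26} × {d}, {p25} × {c, d}, {p24, p25, p26} × {d}, {p24, p26} × {c, d}, {p24, p25, p26} × {c, d}}; |τ_{X×Y}| = 9.

Enumerate products U × V with U ∈ τ_X, V ∈ τ_Y (deduplicated):
  ∅ × ∅ = {} (∅)
  {p25} × {d} = {(p25,d)}
  {p24, p26} × {d} = {(p24,d), (p26,d)}
  {p25} × {c, d} = {(p25,c), (p25,d)}
  {p24, p25, p26} × {d} = {(p24,d), (p25,d), (p26,d)}
  {p24, p26} × {c, d} = {(p24,c), (p24,d), (p26,c), (p26,d)}
  {p24, p25, p26} × {c, d} = {(p24,c), (p24,d), (p25,c), (p25,d), (p26,c), (p26,d)}
These 7 distinct sets form the basis B.
Close under arbitrary unions to get τ_{X×Y}; counting gives |τ_{X×Y}| = 9.


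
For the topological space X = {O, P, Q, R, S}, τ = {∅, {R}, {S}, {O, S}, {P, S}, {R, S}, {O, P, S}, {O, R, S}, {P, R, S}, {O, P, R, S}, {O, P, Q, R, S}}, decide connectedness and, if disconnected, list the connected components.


(X, τ) is connected.

Find clopen sets (U ∈ τ with X ∖ U ∈ τ):
  U = ∅, X ∖ U = {O, P, Q, R, S} — both open, so U is clopen.
  U = {O, P, Q, R, S}, X ∖ U = ∅ — both open, so U is clopen.
Only trivial clopens (∅ and X) exist, so (X, τ) is connected.
Compute connected components by grouping points that agree on all clopens:
  component: {O, P, Q, R, S}


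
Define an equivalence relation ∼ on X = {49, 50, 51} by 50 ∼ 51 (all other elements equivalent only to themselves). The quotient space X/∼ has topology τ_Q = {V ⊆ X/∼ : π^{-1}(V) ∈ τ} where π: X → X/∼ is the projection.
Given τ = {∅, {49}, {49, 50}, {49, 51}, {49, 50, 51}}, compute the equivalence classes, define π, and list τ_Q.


X/∼ = {[49], [50=51]}; |τ_Q| = 3.

Equivalence classes: [49], [50=51].
Quotient map π: X → X/∼ sends 49 ↦ [49], 50 ↦ [50=51], 51 ↦ [50=51].
For each subset V ⊆ X/∼, compute π^{-1}(V) ⊆ X and check whether π^{-1}(V) ∈ τ. V is open in τ_Q iff π^{-1}(V) ∈ τ.
  V = {}: π^{-1}(V) = ∅ ∈ τ ✓.
  V = {[49]}: π^{-1}(V) = {49} ∈ τ ✓.
  V = {[50=51]}: π^{-1}(V) = {50, 51} ∉ τ ✗.
  V = {[49], [50=51]}: π^{-1}(V) = {49, 50, 51} ∈ τ ✓.
Open sets in the quotient: τ_Q = {{}, {[49]}, {[49], [50=51]}} (3 elements).


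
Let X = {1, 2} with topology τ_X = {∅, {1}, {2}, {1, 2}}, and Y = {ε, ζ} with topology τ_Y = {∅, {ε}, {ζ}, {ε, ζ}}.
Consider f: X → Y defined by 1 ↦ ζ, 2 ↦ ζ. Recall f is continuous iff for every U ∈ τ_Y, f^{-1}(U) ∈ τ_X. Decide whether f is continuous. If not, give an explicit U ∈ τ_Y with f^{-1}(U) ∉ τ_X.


f IS continuous.

Compute f^{-1}(U) for each U ∈ τ_Y:
  U = ∅: f^{-1}(U) = ∅ ∈ τ_X ✓.
  U = {ε}: f^{-1}(U) = ∅ ∈ τ_X ✓.
  U = {ζ}: f^{-1}(U) = {1, 2} ∈ τ_X ✓.
  U = {ε, ζ}: f^{-1}(U) = {1, 2} ∈ τ_X ✓.
Every preimage lies in τ_X, so f IS continuous.


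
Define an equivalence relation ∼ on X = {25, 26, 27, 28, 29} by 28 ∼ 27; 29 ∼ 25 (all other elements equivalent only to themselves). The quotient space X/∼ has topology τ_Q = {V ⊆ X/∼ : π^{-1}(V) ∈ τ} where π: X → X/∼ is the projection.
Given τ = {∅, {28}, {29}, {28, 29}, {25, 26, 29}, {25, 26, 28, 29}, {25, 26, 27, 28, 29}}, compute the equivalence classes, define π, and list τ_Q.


X/∼ = {[25=29], [26], [27=28]}; |τ_Q| = 3.

Equivalence classes: [25=29], [26], [27=28].
Quotient map π: X → X/∼ sends 25 ↦ [25=29], 26 ↦ [26], 27 ↦ [27=28], 28 ↦ [27=28], 29 ↦ [25=29].
For each subset V ⊆ X/∼, compute π^{-1}(V) ⊆ X and check whether π^{-1}(V) ∈ τ. V is open in τ_Q iff π^{-1}(V) ∈ τ.
  V = {}: π^{-1}(V) = ∅ ∈ τ ✓.
  V = {[25=29]}: π^{-1}(V) = {25, 29} ∉ τ ✗.
  V = {[26]}: π^{-1}(V) = {26} ∉ τ ✗.
  V = {[25=29], [26]}: π^{-1}(V) = {25, 26, 29} ∈ τ ✓.
  V = {[27=28]}: π^{-1}(V) = {27, 28} ∉ τ ✗.
  V = {[25=29], [27=28]}: π^{-1}(V) = {25, 27, 28, 29} ∉ τ ✗.
  V = {[26], [27=28]}: π^{-1}(V) = {26, 27, 28} ∉ τ ✗.
  V = {[25=29], [26], [27=28]}: π^{-1}(V) = {25, 26, 27, 28, 29} ∈ τ ✓.
Open sets in the quotient: τ_Q = {{}, {[25=29], [26]}, {[25=29], [26], [27=28]}} (3 elements).


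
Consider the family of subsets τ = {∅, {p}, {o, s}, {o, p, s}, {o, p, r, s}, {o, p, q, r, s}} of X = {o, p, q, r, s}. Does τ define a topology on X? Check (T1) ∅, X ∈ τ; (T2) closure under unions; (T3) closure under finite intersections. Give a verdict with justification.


τ IS a topology on X.

Axiom (T1): ∅ ∈ τ? Yes; X ∈ τ? Yes.
Axiom (T2/T3): check pairwise unions and intersections of members of τ.
All pairwise intersections and unions checked — each lies in τ. Therefore τ satisfies (T1), (T2), (T3): it IS a topology on X.


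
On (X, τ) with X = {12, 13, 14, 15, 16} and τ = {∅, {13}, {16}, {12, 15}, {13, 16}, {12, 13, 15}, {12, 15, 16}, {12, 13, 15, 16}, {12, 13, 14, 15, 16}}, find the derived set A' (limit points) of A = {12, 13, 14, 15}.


A' = {12, 14, 15}

For each x ∈ X, list the open sets U ∈ τ with x ∈ U, then check whether U ∩ (A ∖ {x}) ≠ ∅ for every such U.
  x = 12: opens ∋ x are {12, 15}, {12, 13, 15}, {12, 15, 16}, {12, 13, 15, 16}, {12, 13, 14, 15, 16}; each meets A ∖ {12}, so x IS a limit point.
  x = 13: open {13} ∋ x has {13} ∩ (A ∖ {13}) = ∅, so x is NOT a limit point.
  x = 14: opens ∋ x are {12, 13, 14, 15, 16}; each meets A ∖ {14}, so x IS a limit point.
  x = 15: opens ∋ x are {12, 15}, {12, 13, 15}, {12, 15, 16}, {12, 13, 15, 16}, {12, 13, 14, 15, 16}; each meets A ∖ {15}, so x IS a limit point.
  x = 16: open {16} ∋ x has {16} ∩ (A ∖ {16}) = ∅, so x is NOT a limit point.
Collecting: A' = {12, 14, 15}.


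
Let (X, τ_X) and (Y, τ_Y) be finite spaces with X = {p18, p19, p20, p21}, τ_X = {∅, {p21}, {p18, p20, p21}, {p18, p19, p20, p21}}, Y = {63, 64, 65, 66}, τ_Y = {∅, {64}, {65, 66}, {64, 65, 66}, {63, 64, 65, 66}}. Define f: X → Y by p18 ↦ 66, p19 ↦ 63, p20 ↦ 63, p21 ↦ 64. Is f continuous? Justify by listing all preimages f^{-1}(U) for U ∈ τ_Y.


f is NOT continuous.

Compute f^{-1}(U) for each U ∈ τ_Y:
  U = ∅: f^{-1}(U) = ∅ ∈ τ_X ✓.
  U = {64}: f^{-1}(U) = {p21} ∈ τ_X ✓.
  U = {65, 66}: f^{-1}(U) = {p18} ∉ τ_X ✗.
  U = {64, 65, 66}: f^{-1}(U) = {p18, p21} ∉ τ_X ✗.
  U = {63, 64, 65, 66}: f^{-1}(U) = {p18, p19, p20, p21} ∈ τ_X ✓.
Found U = {65, 66} with f^{-1}(U) = {p18} not in τ_X. Therefore f is NOT continuous.


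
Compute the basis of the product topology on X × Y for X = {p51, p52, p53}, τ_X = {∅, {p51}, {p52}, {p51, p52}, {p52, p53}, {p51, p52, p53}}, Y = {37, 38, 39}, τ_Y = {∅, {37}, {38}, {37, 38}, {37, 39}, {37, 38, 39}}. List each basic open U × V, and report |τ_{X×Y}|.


Basis B = {∅ × ∅, {p51} × {37}, {p51} × {38}, {p52} × {37}, {p52} × {38}, {p51} × {37, 38}, {p51} × {37, 39}, {p51, p52} × {37}, {p51, p52} × {38}, {p52} × {37, 38}, {p52} × {37, 39}, {p52, p53} × {37}, {p52, p53} × {38}, {p51} × {37, 38, 39}, {p51, p52, p53} × {37}, {p51, p52, p53} × {38}, {p52} × {37, 38, 39}, {p51, p52} × {37, 38}, {p51, p52} × {37, 39}, {p52, p53} × {37, 38}, {p52, p53} × {37, 39}, {p51, p52} × {37, 38, 39}, {p51, p52, p53} × {37, 38}, {p51, p52, p53} × {37, 39}, {p52, p53} × {37, 38, 39}, {p51, p52, p53} × {37, 38, 39}}; |τ_{X×Y}| = 108.

Enumerate products U × V with U ∈ τ_X, V ∈ τ_Y (deduplicated):
  ∅ × ∅ = {} (∅)
  {p51} × {37} = {(p51,37)}
  {p51} × {38} = {(p51,38)}
  {p52} × {37} = {(p52,37)}
  {p52} × {38} = {(p52,38)}
  {p51} × {37, 38} = {(p51,37), (p51,38)}
  {p51} × {37, 39} = {(p51,37), (p51,39)}
  {p51, p52} × {37} = {(p51,37), (p52,37)}
  {p51, p52} × {38} = {(p51,38), (p52,38)}
  {p52} × {37, 38} = {(p52,37), (p52,38)}
  {p52} × {37, 39} = {(p52,37), (p52,39)}
  {p52, p53} × {37} = {(p52,37), (p53,37)}
  {p52, p53} × {38} = {(p52,38), (p53,38)}
  {p51} × {37, 38, 39} = {(p51,37), (p51,38), (p51,39)}
  {p51, p52, p53} × {37} = {(p51,37), (p52,37), (p53,37)}
  {p51, p52, p53} × {38} = {(p51,38), (p52,38), (p53,38)}
  {p52} × {37, 38, 39} = {(p52,37), (p52,38), (p52,39)}
  {p51, p52} × {37, 38} = {(p51,37), (p51,38), (p52,37), (p52,38)}
  {p51, p52} × {37, 39} = {(p51,37), (p51,39), (p52,37), (p52,39)}
  {p52, p53} × {37, 38} = {(p52,37), (p52,38), (p53,37), (p53,38)}
  {p52, p53} × {37, 39} = {(p52,37), (p52,39), (p53,37), (p53,39)}
  {p51, p52} × {37, 38, 39} = {(p51,37), (p51,38), (p51,39), (p52,37), (p52,38), (p52,39)}
  {p51, p52, p53} × {37, 38} = {(p51,37), (p51,38), (p52,37), (p52,38), (p53,37), (p53,38)}
  {p51, p52, p53} × {37, 39} = {(p51,37), (p51,39), (p52,37), (p52,39), (p53,37), (p53,39)}
  {p52, p53} × {37, 38, 39} = {(p52,37), (p52,38), (p52,39), (p53,37), (p53,38), (p53,39)}
  {p51, p52, p53} × {37, 38, 39} = {(p51,37), (p51,38), (p51,39), (p52,37), (p52,38), (p52,39), (p53,37), (p53,38), (p53,39)}
These 26 distinct sets form the basis B.
Close under arbitrary unions to get τ_{X×Y}; counting gives |τ_{X×Y}| = 108.


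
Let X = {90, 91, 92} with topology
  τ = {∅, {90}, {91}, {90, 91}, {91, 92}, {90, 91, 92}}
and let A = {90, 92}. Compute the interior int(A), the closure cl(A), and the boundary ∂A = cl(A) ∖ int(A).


int(A) = {90}, cl(A) = {90, 92}, ∂A = {92}.

Closed sets in (X, τ) are complements of opens:
  closed(X, τ) = {∅, {90}, {92}, {90, 92}, {91, 92}, {90, 91, 92}}.
int(A) = ⋃ {U ∈ τ : U ⊆ A}. Opens contained in A: ∅, {90}.
Taking the union of these: int(A) = {90}.
cl(A) = ⋂ {C closed : A ⊆ C}. Closed sets containing A: {90, 92}, {90, 91, 92}.
Intersecting these: cl(A) = {90, 92}.
∂A = cl(A) ∖ int(A) = {90, 92} ∖ {90} = {92}.


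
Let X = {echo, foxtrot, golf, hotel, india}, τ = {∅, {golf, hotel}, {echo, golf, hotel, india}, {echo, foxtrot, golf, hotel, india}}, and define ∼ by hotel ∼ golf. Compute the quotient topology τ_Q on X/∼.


X/∼ = {[echo], [foxtrot], [golf=hotel], [india]}; |τ_Q| = 4.

Equivalence classes: [echo], [foxtrot], [golf=hotel], [india].
Quotient map π: X → X/∼ sends echo ↦ [echo], foxtrot ↦ [foxtrot], golf ↦ [golf=hotel], hotel ↦ [golf=hotel], india ↦ [india].
For each subset V ⊆ X/∼, compute π^{-1}(V) ⊆ X and check whether π^{-1}(V) ∈ τ. V is open in τ_Q iff π^{-1}(V) ∈ τ.
  V = {}: π^{-1}(V) = ∅ ∈ τ ✓.
  V = {[echo]}: π^{-1}(V) = {echo} ∉ τ ✗.
  V = {[foxtrot]}: π^{-1}(V) = {foxtrot} ∉ τ ✗.
  V = {[echo], [foxtrot]}: π^{-1}(V) = {echo, foxtrot} ∉ τ ✗.
  V = {[golf=hotel]}: π^{-1}(V) = {golf, hotel} ∈ τ ✓.
  V = {[echo], [golf=hotel]}: π^{-1}(V) = {echo, golf, hotel} ∉ τ ✗.
  V = {[foxtrot], [golf=hotel]}: π^{-1}(V) = {foxtrot, golf, hotel} ∉ τ ✗.
  V = {[echo], [foxtrot], [golf=hotel]}: π^{-1}(V) = {echo, foxtrot, golf, hotel} ∉ τ ✗.
  V = {[india]}: π^{-1}(V) = {india} ∉ τ ✗.
  V = {[echo], [india]}: π^{-1}(V) = {echo, india} ∉ τ ✗.
  V = {[foxtrot], [india]}: π^{-1}(V) = {foxtrot, india} ∉ τ ✗.
  V = {[echo], [foxtrot], [india]}: π^{-1}(V) = {echo, foxtrot, india} ∉ τ ✗.
  V = {[golf=hotel], [india]}: π^{-1}(V) = {golf, hotel, india} ∉ τ ✗.
  V = {[echo], [golf=hotel], [india]}: π^{-1}(V) = {echo, golf, hotel, india} ∈ τ ✓.
  V = {[foxtrot], [golf=hotel], [india]}: π^{-1}(V) = {foxtrot, golf, hotel, india} ∉ τ ✗.
  V = {[echo], [foxtrot], [golf=hotel], [india]}: π^{-1}(V) = {echo, foxtrot, golf, hotel, india} ∈ τ ✓.
Open sets in the quotient: τ_Q = {{}, {[golf=hotel]}, {[echo], [golf=hotel], [india]}, {[echo], [foxtrot], [golf=hotel], [india]}} (4 elements).


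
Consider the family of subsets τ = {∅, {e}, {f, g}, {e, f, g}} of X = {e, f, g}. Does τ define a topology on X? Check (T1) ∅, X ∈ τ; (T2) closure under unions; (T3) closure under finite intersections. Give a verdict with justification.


τ IS a topology on X.

Axiom (T1): ∅ ∈ τ? Yes; X ∈ τ? Yes.
Axiom (T2/T3): check pairwise unions and intersections of members of τ.
All pairwise intersections and unions checked — each lies in τ. Therefore τ satisfies (T1), (T2), (T3): it IS a topology on X.


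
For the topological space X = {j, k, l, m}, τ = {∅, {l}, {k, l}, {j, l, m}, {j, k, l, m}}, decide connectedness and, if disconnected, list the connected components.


(X, τ) is connected.

Find clopen sets (U ∈ τ with X ∖ U ∈ τ):
  U = ∅, X ∖ U = {j, k, l, m} — both open, so U is clopen.
  U = {j, k, l, m}, X ∖ U = ∅ — both open, so U is clopen.
Only trivial clopens (∅ and X) exist, so (X, τ) is connected.
Compute connected components by grouping points that agree on all clopens:
  component: {j, k, l, m}


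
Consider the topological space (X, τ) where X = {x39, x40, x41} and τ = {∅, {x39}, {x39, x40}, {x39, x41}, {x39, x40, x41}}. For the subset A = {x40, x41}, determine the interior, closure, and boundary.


int(A) = ∅, cl(A) = {x40, x41}, ∂A = {x40, x41}.

Closed sets in (X, τ) are complements of opens:
  closed(X, τ) = {∅, {x40}, {x41}, {x40, x41}, {x39, x40, x41}}.
int(A) = ⋃ {U ∈ τ : U ⊆ A}. Opens contained in A: ∅.
Taking the union of these: int(A) = ∅.
cl(A) = ⋂ {C closed : A ⊆ C}. Closed sets containing A: {x40, x41}, {x39, x40, x41}.
Intersecting these: cl(A) = {x40, x41}.
∂A = cl(A) ∖ int(A) = {x40, x41} ∖ ∅ = {x40, x41}.


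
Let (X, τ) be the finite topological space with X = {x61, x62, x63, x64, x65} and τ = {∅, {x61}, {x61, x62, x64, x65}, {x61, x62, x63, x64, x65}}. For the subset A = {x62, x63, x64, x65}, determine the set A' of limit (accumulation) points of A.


A' = {x62, x63, x64, x65}

For each x ∈ X, list the open sets U ∈ τ with x ∈ U, then check whether U ∩ (A ∖ {x}) ≠ ∅ for every such U.
  x = x61: open {x61} ∋ x has {x61} ∩ (A ∖ {x61}) = ∅, so x is NOT a limit point.
  x = x62: opens ∋ x are {x61, x62, x64, x65}, {x61, x62, x63, x64, x65}; each meets A ∖ {x62}, so x IS a limit point.
  x = x63: opens ∋ x are {x61, x62, x63, x64, x65}; each meets A ∖ {x63}, so x IS a limit point.
  x = x64: opens ∋ x are {x61, x62, x64, x65}, {x61, x62, x63, x64, x65}; each meets A ∖ {x64}, so x IS a limit point.
  x = x65: opens ∋ x are {x61, x62, x64, x65}, {x61, x62, x63, x64, x65}; each meets A ∖ {x65}, so x IS a limit point.
Collecting: A' = {x62, x63, x64, x65}.


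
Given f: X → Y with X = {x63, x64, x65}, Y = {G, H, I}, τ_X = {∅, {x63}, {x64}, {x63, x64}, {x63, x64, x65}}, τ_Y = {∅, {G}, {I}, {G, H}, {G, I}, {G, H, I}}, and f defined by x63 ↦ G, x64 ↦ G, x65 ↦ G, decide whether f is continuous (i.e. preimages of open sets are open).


f IS continuous.

Compute f^{-1}(U) for each U ∈ τ_Y:
  U = ∅: f^{-1}(U) = ∅ ∈ τ_X ✓.
  U = {G}: f^{-1}(U) = {x63, x64, x65} ∈ τ_X ✓.
  U = {I}: f^{-1}(U) = ∅ ∈ τ_X ✓.
  U = {G, H}: f^{-1}(U) = {x63, x64, x65} ∈ τ_X ✓.
  U = {G, I}: f^{-1}(U) = {x63, x64, x65} ∈ τ_X ✓.
  U = {G, H, I}: f^{-1}(U) = {x63, x64, x65} ∈ τ_X ✓.
Every preimage lies in τ_X, so f IS continuous.


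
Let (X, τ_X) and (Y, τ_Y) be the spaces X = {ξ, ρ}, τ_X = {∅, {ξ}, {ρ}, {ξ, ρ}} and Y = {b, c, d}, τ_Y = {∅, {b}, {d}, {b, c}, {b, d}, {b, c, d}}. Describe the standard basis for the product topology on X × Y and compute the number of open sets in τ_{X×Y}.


Basis B = {∅ × ∅, {ξ} × {b}, {ξ} × {d}, {ρ} × {b}, {ρ} × {d}, {ξ} × {b, c}, {ξ} × {b, d}, {ξ, ρ} × {b}, {ξ, ρ} × {d}, {ρ} × {b, c}, {ρ} × {b, d}, {ξ} × {b, c, d}, {ρ} × {b, c, d}, {ξ, ρ} × {b, c}, {ξ, ρ} × {b, d}, {ξ, ρ} × {b, c, d}}; |τ_{X×Y}| = 36.

Enumerate products U × V with U ∈ τ_X, V ∈ τ_Y (deduplicated):
  ∅ × ∅ = {} (∅)
  {ξ} × {b} = {(ξ,b)}
  {ξ} × {d} = {(ξ,d)}
  {ρ} × {b} = {(ρ,b)}
  {ρ} × {d} = {(ρ,d)}
  {ξ} × {b, c} = {(ξ,b), (ξ,c)}
  {ξ} × {b, d} = {(ξ,b), (ξ,d)}
  {ξ, ρ} × {b} = {(ξ,b), (ρ,b)}
  {ξ, ρ} × {d} = {(ξ,d), (ρ,d)}
  {ρ} × {b, c} = {(ρ,b), (ρ,c)}
  {ρ} × {b, d} = {(ρ,b), (ρ,d)}
  {ξ} × {b, c, d} = {(ξ,b), (ξ,c), (ξ,d)}
  {ρ} × {b, c, d} = {(ρ,b), (ρ,c), (ρ,d)}
  {ξ, ρ} × {b, c} = {(ξ,b), (ξ,c), (ρ,b), (ρ,c)}
  {ξ, ρ} × {b, d} = {(ξ,b), (ξ,d), (ρ,b), (ρ,d)}
  {ξ, ρ} × {b, c, d} = {(ξ,b), (ξ,c), (ξ,d), (ρ,b), (ρ,c), (ρ,d)}
These 16 distinct sets form the basis B.
Close under arbitrary unions to get τ_{X×Y}; counting gives |τ_{X×Y}| = 36.


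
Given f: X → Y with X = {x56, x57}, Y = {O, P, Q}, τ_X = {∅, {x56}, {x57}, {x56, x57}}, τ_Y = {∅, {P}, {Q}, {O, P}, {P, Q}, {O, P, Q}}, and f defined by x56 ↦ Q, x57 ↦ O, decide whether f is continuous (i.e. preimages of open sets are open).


f IS continuous.

Compute f^{-1}(U) for each U ∈ τ_Y:
  U = ∅: f^{-1}(U) = ∅ ∈ τ_X ✓.
  U = {P}: f^{-1}(U) = ∅ ∈ τ_X ✓.
  U = {Q}: f^{-1}(U) = {x56} ∈ τ_X ✓.
  U = {O, P}: f^{-1}(U) = {x57} ∈ τ_X ✓.
  U = {P, Q}: f^{-1}(U) = {x56} ∈ τ_X ✓.
  U = {O, P, Q}: f^{-1}(U) = {x56, x57} ∈ τ_X ✓.
Every preimage lies in τ_X, so f IS continuous.


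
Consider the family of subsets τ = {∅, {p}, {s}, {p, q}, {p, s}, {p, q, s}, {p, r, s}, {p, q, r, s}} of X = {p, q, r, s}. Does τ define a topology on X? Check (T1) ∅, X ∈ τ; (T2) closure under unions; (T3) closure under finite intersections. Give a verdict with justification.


τ IS a topology on X.

Axiom (T1): ∅ ∈ τ? Yes; X ∈ τ? Yes.
Axiom (T2/T3): check pairwise unions and intersections of members of τ.
All pairwise intersections and unions checked — each lies in τ. Therefore τ satisfies (T1), (T2), (T3): it IS a topology on X.


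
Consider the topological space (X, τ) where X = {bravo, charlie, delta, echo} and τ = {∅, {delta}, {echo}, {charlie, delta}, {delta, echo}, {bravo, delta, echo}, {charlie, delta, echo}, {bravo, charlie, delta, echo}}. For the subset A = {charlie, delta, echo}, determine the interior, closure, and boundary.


int(A) = {charlie, delta, echo}, cl(A) = {bravo, charlie, delta, echo}, ∂A = {bravo}.

Closed sets in (X, τ) are complements of opens:
  closed(X, τ) = {∅, {bravo}, {charlie}, {bravo, charlie}, {bravo, echo}, {bravo, charlie, delta}, {bravo, charlie, echo}, {bravo, charlie, delta, echo}}.
int(A) = ⋃ {U ∈ τ : U ⊆ A}. Opens contained in A: ∅, {delta}, {echo}, {charlie, delta}, {delta, echo}, {charlie, delta, echo}.
Taking the union of these: int(A) = {charlie, delta, echo}.
cl(A) = ⋂ {C closed : A ⊆ C}. Closed sets containing A: {bravo, charlie, delta, echo}.
Intersecting these: cl(A) = {bravo, charlie, delta, echo}.
∂A = cl(A) ∖ int(A) = {bravo, charlie, delta, echo} ∖ {charlie, delta, echo} = {bravo}.


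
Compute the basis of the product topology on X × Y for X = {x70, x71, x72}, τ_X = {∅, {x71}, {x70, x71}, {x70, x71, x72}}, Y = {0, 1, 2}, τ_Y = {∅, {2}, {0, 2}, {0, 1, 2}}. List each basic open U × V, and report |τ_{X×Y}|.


Basis B = {∅ × ∅, {x71} × {2}, {x70, x71} × {2}, {x71} × {0, 2}, {x70, x71, x72} × {2}, {x71} × {0, 1, 2}, {x70, x71} × {0, 2}, {x70, x71} × {0, 1, 2}, {x70, x71, x72} × {0, 2}, {x70, x71, x72} × {0, 1, 2}}; |τ_{X×Y}| = 20.

Enumerate products U × V with U ∈ τ_X, V ∈ τ_Y (deduplicated):
  ∅ × ∅ = {} (∅)
  {x71} × {2} = {(x71,2)}
  {x70, x71} × {2} = {(x70,2), (x71,2)}
  {x71} × {0, 2} = {(x71,0), (x71,2)}
  {x70, x71, x72} × {2} = {(x70,2), (x71,2), (x72,2)}
  {x71} × {0, 1, 2} = {(x71,0), (x71,1), (x71,2)}
  {x70, x71} × {0, 2} = {(x70,0), (x70,2), (x71,0), (x71,2)}
  {x70, x71} × {0, 1, 2} = {(x70,0), (x70,1), (x70,2), (x71,0), (x71,1), (x71,2)}
  {x70, x71, x72} × {0, 2} = {(x70,0), (x70,2), (x71,0), (x71,2), (x72,0), (x72,2)}
  {x70, x71, x72} × {0, 1, 2} = {(x70,0), (x70,1), (x70,2), (x71,0), (x71,1), (x71,2), (x72,0), (x72,1), (x72,2)}
These 10 distinct sets form the basis B.
Close under arbitrary unions to get τ_{X×Y}; counting gives |τ_{X×Y}| = 20.
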